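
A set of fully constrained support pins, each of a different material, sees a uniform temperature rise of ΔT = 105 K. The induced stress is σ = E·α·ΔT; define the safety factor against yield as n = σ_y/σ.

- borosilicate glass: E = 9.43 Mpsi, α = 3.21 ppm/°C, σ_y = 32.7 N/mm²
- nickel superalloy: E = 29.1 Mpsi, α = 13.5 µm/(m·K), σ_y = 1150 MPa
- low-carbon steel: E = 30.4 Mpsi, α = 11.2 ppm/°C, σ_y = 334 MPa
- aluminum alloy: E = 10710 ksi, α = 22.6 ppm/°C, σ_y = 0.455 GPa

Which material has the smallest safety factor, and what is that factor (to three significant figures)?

low-carbon steel, n = 1.36

In consistent units (E in GPa, α in ×10⁻⁶/K, σ_y in MPa):
  borosilicate glass: E = 65.02, α = 3.21, σ_y = 32.70 → σ = 21.9 MPa, n = 1.49
  nickel superalloy: E = 200.6, α = 13.5, σ_y = 1150 → σ = 284 MPa, n = 4.04
  low-carbon steel: E = 209.6, α = 11.2, σ_y = 334.0 → σ = 246 MPa, n = 1.36
  aluminum alloy: E = 73.84, α = 22.6, σ_y = 455.0 → σ = 175 MPa, n = 2.60
The minimum is low-carbon steel at n = 1.36.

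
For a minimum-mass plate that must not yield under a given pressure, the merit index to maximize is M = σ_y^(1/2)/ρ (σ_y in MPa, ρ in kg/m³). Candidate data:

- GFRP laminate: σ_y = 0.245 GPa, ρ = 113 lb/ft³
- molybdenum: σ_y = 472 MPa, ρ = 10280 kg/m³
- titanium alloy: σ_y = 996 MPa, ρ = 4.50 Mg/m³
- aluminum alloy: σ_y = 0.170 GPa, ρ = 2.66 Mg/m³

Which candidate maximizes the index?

Putting every candidate on a common basis:
  GFRP laminate: σ_y = 245.0 MPa, ρ = 1810 kg/m³
  molybdenum: σ_y = 472.0 MPa, ρ = 10280 kg/m³
  titanium alloy: σ_y = 996.0 MPa, ρ = 4500 kg/m³
  aluminum alloy: σ_y = 170.0 MPa, ρ = 2660 kg/m³
  GFRP laminate: M = 8.65×10⁻³
  titanium alloy: M = 7.01×10⁻³
  aluminum alloy: M = 4.90×10⁻³
  molybdenum: M = 2.11×10⁻³
GFRP laminate has the largest M.

GFRP laminate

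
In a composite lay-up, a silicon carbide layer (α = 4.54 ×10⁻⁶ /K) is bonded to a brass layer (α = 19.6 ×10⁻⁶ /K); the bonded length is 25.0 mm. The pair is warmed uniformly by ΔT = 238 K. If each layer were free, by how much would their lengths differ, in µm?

89.6 µm

Δα = |4.54 − 19.6|×10⁻⁶/K = 15.1×10⁻⁶/K.
ΔL_mismatch = Δα·L·ΔT = 15.1×10⁻⁶ × 25.0 mm × 238.0 K = 89.6 µm.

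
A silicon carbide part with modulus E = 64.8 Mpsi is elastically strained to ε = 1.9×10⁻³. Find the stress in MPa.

849 MPa

E = 64.8 Mpsi = 446.8 GPa.
σ = E·ε = 446800 MPa × 1.9×10⁻³ = 849 MPa.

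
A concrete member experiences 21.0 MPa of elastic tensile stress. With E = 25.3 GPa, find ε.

ε = σ/E = 21.0 / 25300 = 8.30×10⁻⁴.

8.30×10⁻⁴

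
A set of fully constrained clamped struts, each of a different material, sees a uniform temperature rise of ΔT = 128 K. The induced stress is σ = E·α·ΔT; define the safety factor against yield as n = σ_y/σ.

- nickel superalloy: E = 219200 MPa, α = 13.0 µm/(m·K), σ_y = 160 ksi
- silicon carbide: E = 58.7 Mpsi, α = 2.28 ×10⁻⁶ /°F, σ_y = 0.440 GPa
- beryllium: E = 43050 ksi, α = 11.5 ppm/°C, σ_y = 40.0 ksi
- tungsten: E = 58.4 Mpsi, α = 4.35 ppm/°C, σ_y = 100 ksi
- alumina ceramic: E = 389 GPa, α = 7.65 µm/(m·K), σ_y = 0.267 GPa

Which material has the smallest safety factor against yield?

In consistent units (E in GPa, α in ×10⁻⁶/K, σ_y in MPa):
  nickel superalloy: E = 219.2, α = 13.0, σ_y = 1103 → σ = 365 MPa, n = 3.02
  silicon carbide: E = 404.7, α = 4.10, σ_y = 440.0 → σ = 213 MPa, n = 2.07
  beryllium: E = 296.8, α = 11.5, σ_y = 275.8 → σ = 437 MPa, n = 0.631
  tungsten: E = 402.7, α = 4.35, σ_y = 689.5 → σ = 224 MPa, n = 3.08
  alumina ceramic: E = 389.0, α = 7.65, σ_y = 267.0 → σ = 381 MPa, n = 0.701
Beryllium has the lowest safety factor, n = 0.631.

beryllium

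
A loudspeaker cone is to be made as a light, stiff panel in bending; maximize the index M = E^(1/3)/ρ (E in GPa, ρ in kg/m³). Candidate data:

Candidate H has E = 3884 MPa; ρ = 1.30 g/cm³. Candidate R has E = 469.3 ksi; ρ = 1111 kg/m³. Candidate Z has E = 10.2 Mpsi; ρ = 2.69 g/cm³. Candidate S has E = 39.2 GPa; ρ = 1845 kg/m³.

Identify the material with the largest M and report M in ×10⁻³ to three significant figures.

After converting to SI:
  candidate H: E = 3.884 GPa, ρ = 1300 kg/m³
  candidate R: E = 3.236 GPa, ρ = 1111 kg/m³
  candidate Z: E = 70.33 GPa, ρ = 2690 kg/m³
  candidate S: E = 39.20 GPa, ρ = 1845 kg/m³
  candidate S: M = 1.84×10⁻³
  candidate Z: M = 1.53×10⁻³
  candidate R: M = 1.33×10⁻³
  candidate H: M = 1.21×10⁻³
Highest index: candidate S.

candidate S, M = 1.84×10⁻³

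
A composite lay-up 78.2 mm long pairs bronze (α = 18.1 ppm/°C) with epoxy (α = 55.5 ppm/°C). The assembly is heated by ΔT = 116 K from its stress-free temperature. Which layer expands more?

α(bronze) = 18.1×10⁻⁶/K vs α(epoxy) = 55.5×10⁻⁶/K.
Higher α expands more for the same ΔT: epoxy.

epoxy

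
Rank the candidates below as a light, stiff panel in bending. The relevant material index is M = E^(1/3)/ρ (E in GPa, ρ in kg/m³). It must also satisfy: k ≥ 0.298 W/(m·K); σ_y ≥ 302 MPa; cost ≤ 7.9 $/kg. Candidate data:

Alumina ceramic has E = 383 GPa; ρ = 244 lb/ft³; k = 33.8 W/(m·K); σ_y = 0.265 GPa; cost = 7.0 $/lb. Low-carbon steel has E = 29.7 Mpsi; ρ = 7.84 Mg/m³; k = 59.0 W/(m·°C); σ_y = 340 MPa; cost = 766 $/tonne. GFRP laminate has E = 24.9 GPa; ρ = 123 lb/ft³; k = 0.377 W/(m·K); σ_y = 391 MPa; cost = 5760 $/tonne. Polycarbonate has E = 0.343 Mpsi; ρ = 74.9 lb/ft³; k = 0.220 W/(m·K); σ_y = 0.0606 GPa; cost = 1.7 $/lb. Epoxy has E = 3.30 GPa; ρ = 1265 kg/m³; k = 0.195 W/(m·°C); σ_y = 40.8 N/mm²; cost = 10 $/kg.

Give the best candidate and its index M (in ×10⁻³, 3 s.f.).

Screen on constraints: k ≥ 0.298 W/(m·K); σ_y ≥ 302 MPa; cost ≤ 7.9 $/kg. Survivors: low-carbon steel, GFRP laminate.
Convert each candidate to consistent units, then evaluate M:
  low-carbon steel: E = 204.8 GPa, ρ = 7840 kg/m³
  GFRP laminate: E = 24.90 GPa, ρ = 1970 kg/m³
  GFRP laminate: M = 1.48×10⁻³
  low-carbon steel: M = 0.752×10⁻³
GFRP laminate has the largest M.

GFRP laminate, M = 1.48×10⁻³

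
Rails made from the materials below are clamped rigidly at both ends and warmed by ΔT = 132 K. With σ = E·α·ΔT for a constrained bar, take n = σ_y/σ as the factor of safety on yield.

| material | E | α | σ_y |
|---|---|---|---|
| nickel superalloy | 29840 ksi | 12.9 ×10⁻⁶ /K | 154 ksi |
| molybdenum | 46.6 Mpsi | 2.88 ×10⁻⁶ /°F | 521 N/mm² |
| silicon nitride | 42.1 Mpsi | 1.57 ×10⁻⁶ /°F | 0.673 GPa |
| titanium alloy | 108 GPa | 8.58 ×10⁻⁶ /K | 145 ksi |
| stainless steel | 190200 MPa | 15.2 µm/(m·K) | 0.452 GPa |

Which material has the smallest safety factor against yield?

With everything in SI (GPa, ×10⁻⁶/K, MPa):
  nickel superalloy: E = 205.7, α = 12.9, σ_y = 1062 → σ = 350 MPa, n = 3.03
  molybdenum: E = 321.3, α = 5.18, σ_y = 521.0 → σ = 220 MPa, n = 2.37
  silicon nitride: E = 290.3, α = 2.83, σ_y = 673.0 → σ = 108 MPa, n = 6.22
  titanium alloy: E = 108.0, α = 8.58, σ_y = 999.7 → σ = 122 MPa, n = 8.17
  stainless steel: E = 190.2, α = 15.2, σ_y = 452.0 → σ = 382 MPa, n = 1.18
The minimum is stainless steel at n = 1.18.

stainless steel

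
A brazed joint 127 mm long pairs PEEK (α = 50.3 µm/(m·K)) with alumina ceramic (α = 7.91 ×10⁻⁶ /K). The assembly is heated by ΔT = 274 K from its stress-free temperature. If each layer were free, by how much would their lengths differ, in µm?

Δα = |50.3 − 7.91|×10⁻⁶/K = 42.4×10⁻⁶/K.
ΔL_mismatch = Δα·L·ΔT = 42.4×10⁻⁶ × 127.0 mm × 274.0 K = 1480 µm.

1480 µm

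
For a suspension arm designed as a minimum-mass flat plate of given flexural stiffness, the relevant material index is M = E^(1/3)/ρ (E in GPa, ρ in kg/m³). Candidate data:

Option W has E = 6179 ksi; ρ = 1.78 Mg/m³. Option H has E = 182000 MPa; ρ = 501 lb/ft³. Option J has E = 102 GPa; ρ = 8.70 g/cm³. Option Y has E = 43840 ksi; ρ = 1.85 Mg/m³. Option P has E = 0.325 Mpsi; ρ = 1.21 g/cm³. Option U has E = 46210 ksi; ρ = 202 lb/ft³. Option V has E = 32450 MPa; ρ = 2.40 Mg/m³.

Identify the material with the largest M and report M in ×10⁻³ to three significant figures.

option Y, M = 3.63×10⁻³

Putting every candidate on a common basis:
  option W: E = 42.60 GPa, ρ = 1780 kg/m³
  option H: E = 182.0 GPa, ρ = 8025 kg/m³
  option J: E = 102.0 GPa, ρ = 8700 kg/m³
  option Y: E = 302.3 GPa, ρ = 1850 kg/m³
  option P: E = 2.241 GPa, ρ = 1210 kg/m³
  option U: E = 318.6 GPa, ρ = 3236 kg/m³
  option V: E = 32.45 GPa, ρ = 2400 kg/m³
  option Y: M = 3.63×10⁻³
  option U: M = 2.11×10⁻³
  option W: M = 1.96×10⁻³
  option V: M = 1.33×10⁻³
  option P: M = 1.08×10⁻³
  option H: M = 0.706×10⁻³
  option J: M = 0.537×10⁻³
The maximum is for option Y.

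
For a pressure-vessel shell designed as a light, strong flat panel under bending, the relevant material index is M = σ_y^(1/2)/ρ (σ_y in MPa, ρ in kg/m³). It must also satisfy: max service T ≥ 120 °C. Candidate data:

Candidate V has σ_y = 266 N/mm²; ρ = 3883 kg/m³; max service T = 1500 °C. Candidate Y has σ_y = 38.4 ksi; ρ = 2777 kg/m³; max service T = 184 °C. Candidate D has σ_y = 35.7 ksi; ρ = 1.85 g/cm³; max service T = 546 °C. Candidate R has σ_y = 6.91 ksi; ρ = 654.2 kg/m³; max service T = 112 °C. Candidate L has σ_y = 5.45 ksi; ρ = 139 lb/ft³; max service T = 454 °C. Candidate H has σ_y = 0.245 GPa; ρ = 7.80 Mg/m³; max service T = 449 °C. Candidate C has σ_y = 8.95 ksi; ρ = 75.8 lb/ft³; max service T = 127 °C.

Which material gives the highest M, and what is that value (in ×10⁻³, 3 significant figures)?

Screen on constraints: max service T ≥ 120 °C. Survivors: candidate V, candidate Y, candidate D, candidate L, candidate H, candidate C.
In SI units:
  candidate V: σ_y = 266.0 MPa, ρ = 3883 kg/m³
  candidate Y: σ_y = 264.8 MPa, ρ = 2777 kg/m³
  candidate D: σ_y = 246.1 MPa, ρ = 1850 kg/m³
  candidate L: σ_y = 37.58 MPa, ρ = 2227 kg/m³
  candidate H: σ_y = 245.0 MPa, ρ = 7800 kg/m³
  candidate C: σ_y = 61.71 MPa, ρ = 1214 kg/m³
  candidate D: M = 8.48×10⁻³
  candidate C: M = 6.47×10⁻³
  candidate Y: M = 5.86×10⁻³
  candidate V: M = 4.20×10⁻³
  candidate L: M = 2.75×10⁻³
  candidate H: M = 2.01×10⁻³
The maximum is for candidate D.

candidate D, M = 8.48×10⁻³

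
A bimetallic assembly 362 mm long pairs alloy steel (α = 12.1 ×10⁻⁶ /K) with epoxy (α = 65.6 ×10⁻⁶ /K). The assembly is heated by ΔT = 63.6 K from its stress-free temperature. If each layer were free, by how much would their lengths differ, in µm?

1230 µm

Δα = |12.1 − 65.6|×10⁻⁶/K = 53.5×10⁻⁶/K.
ΔL_mismatch = Δα·L·ΔT = 53.5×10⁻⁶ × 362.0 mm × 63.6 K = 1230 µm.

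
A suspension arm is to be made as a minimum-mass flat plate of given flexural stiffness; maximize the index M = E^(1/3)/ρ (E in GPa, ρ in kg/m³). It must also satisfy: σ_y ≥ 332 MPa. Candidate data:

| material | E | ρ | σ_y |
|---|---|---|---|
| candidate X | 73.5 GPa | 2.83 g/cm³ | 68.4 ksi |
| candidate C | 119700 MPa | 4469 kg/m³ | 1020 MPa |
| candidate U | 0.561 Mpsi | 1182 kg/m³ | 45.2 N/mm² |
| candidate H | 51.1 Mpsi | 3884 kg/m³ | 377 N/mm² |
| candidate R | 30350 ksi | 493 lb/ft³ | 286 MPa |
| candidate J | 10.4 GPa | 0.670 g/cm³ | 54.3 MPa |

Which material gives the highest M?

Screen on constraints: σ_y ≥ 332 MPa. Survivors: candidate X, candidate C, candidate H.
After converting to SI:
  candidate X: E = 73.50 GPa, ρ = 2830 kg/m³
  candidate C: E = 119.7 GPa, ρ = 4469 kg/m³
  candidate H: E = 352.3 GPa, ρ = 3884 kg/m³
  candidate H: M = 1.82×10⁻³
  candidate X: M = 1.48×10⁻³
  candidate C: M = 1.10×10⁻³
The maximum is for candidate H.

candidate H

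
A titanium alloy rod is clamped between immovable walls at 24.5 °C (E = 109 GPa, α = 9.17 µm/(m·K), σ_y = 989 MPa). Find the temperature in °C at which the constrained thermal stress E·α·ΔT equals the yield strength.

E·α·ΔT = 989.0 MPa ⇒ ΔT = 989.0 / (109.0×10³ × 9.17×10⁻⁶) = 989.5 K.
T = 24.5 + 989.5 = 1014 °C.

1010 °C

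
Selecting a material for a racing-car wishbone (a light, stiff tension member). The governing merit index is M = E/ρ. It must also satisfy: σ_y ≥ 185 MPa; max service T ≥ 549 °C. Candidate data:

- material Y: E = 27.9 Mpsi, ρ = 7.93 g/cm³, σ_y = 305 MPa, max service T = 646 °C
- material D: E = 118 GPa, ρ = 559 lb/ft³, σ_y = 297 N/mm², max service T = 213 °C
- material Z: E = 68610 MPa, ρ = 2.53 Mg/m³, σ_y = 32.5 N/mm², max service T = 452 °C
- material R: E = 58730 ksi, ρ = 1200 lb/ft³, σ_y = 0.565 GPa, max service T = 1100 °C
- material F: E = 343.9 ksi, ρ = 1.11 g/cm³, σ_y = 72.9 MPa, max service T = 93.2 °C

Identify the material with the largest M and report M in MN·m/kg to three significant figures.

material Y, M = 24.3 MN·m/kg

Screen on constraints: σ_y ≥ 185 MPa; max service T ≥ 549 °C. Survivors: material Y, material R.
Normalizing units and computing the index:
  material Y: E = 192.4 GPa, ρ = 7930 kg/m³
  material R: E = 404.9 GPa, ρ = 19220 kg/m³
  material Y: M = 24.3 MN·m/kg
  material R: M = 21.1 MN·m/kg
The maximum is for material Y.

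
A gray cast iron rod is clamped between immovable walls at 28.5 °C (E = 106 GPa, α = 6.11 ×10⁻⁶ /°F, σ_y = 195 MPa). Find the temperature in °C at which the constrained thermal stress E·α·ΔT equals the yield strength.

α = 6.11×10⁻⁶/°F × 9/5 = 11.0×10⁻⁶/K.
E·α·ΔT = 195.0 MPa ⇒ ΔT = 195.0 / (106.0×10³ × 11.0×10⁻⁶) = 167.3 K.
T = 28.5 + 167.3 = 195.8 °C.

196 °C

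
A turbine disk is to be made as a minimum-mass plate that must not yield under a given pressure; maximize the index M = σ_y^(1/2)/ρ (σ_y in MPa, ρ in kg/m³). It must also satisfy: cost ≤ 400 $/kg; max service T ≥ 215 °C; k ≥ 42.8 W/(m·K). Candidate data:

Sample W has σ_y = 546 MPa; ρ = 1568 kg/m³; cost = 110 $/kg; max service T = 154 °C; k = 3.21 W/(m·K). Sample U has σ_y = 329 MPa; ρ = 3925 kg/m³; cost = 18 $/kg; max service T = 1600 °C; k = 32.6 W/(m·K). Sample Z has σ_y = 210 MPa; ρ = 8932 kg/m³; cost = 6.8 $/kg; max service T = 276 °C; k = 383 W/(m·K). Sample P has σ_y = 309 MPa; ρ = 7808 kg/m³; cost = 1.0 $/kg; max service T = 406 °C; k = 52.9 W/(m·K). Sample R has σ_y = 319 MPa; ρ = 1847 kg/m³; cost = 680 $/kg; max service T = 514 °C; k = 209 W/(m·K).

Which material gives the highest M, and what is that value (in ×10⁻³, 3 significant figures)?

sample P, M = 2.25×10⁻³

Screen on constraints: cost ≤ 400 $/kg; max service T ≥ 215 °C; k ≥ 42.8 W/(m·K). Survivors: sample Z, sample P.
Evaluate M for each candidate:
  sample P: M = 2.25×10⁻³
  sample Z: M = 1.62×10⁻³
The maximum is for sample P.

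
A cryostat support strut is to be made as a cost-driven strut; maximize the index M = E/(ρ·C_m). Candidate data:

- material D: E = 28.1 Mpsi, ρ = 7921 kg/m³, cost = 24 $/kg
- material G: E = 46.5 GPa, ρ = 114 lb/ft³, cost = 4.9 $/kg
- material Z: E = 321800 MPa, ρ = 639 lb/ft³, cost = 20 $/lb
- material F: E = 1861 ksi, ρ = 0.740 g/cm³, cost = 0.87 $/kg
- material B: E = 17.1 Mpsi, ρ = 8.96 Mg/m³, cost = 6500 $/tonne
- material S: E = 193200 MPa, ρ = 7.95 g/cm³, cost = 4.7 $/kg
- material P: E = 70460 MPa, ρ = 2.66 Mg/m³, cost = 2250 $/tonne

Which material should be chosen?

material F

Putting every candidate on a common basis:
  material D: E = 193.7 GPa, ρ = 7921 kg/m³, cost = 24.00 $/kg
  material G: E = 46.50 GPa, ρ = 1826 kg/m³, cost = 4.900 $/kg
  material Z: E = 321.8 GPa, ρ = 10240 kg/m³, cost = 44.09 $/kg
  material F: E = 12.83 GPa, ρ = 740.0 kg/m³, cost = 0.8700 $/kg
  material B: E = 117.9 GPa, ρ = 8960 kg/m³, cost = 6.500 $/kg
  material S: E = 193.2 GPa, ρ = 7950 kg/m³, cost = 4.700 $/kg
  material P: E = 70.46 GPa, ρ = 2660 kg/m³, cost = 2.250 $/kg
  material F: M = 19.9 MN·m per $
  material P: M = 11.8 MN·m per $
  material G: M = 5.20 MN·m per $
  material S: M = 5.17 MN·m per $
  material B: M = 2.02 MN·m per $
  material D: M = 1.02 MN·m per $
  material Z: M = 0.713 MN·m per $
Material F has the largest M.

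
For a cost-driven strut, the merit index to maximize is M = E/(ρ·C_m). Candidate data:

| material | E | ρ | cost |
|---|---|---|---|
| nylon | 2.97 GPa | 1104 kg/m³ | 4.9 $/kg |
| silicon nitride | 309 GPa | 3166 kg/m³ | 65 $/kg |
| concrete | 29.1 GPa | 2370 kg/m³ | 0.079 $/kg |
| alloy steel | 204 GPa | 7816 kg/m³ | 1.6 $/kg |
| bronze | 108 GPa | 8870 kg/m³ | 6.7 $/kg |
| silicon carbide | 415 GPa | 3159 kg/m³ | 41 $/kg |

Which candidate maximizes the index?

concrete

Evaluate M for each candidate:
  concrete: M = 155 MN·m per $
  alloy steel: M = 16.3 MN·m per $
  silicon carbide: M = 3.20 MN·m per $
  bronze: M = 1.82 MN·m per $
  silicon nitride: M = 1.50 MN·m per $
  nylon: M = 0.549 MN·m per $
The maximum is for concrete.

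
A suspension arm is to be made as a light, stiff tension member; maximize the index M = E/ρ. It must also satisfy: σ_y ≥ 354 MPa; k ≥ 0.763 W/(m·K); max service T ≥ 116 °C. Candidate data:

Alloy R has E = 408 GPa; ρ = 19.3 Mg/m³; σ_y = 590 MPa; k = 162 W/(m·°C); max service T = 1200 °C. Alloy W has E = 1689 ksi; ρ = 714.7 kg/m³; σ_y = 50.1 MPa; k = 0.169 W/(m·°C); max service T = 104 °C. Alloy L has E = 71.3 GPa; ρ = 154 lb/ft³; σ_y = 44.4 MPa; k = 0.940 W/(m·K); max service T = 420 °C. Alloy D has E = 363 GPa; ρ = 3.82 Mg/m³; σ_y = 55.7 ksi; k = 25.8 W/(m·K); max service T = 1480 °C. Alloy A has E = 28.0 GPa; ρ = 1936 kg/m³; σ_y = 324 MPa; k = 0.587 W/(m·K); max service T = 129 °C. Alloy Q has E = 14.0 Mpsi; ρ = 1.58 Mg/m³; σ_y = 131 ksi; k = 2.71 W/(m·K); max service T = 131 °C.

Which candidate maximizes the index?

alloy D

Screen on constraints: σ_y ≥ 354 MPa; k ≥ 0.763 W/(m·K); max service T ≥ 116 °C. Survivors: alloy R, alloy D, alloy Q.
After converting to SI:
  alloy R: E = 408.0 GPa, ρ = 19300 kg/m³
  alloy D: E = 363.0 GPa, ρ = 3820 kg/m³
  alloy Q: E = 96.53 GPa, ρ = 1580 kg/m³
  alloy D: M = 95.0 MN·m/kg
  alloy Q: M = 61.1 MN·m/kg
  alloy R: M = 21.1 MN·m/kg
The maximum is for alloy D.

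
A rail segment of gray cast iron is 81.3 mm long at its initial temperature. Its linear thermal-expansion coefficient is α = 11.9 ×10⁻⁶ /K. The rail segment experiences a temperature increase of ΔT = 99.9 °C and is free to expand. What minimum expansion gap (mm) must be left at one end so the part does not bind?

0.0967 mm

ΔL = α·L₀·ΔT = 11.9×10⁻⁶ × 81.3 mm × 99.90 K = 0.0967 mm.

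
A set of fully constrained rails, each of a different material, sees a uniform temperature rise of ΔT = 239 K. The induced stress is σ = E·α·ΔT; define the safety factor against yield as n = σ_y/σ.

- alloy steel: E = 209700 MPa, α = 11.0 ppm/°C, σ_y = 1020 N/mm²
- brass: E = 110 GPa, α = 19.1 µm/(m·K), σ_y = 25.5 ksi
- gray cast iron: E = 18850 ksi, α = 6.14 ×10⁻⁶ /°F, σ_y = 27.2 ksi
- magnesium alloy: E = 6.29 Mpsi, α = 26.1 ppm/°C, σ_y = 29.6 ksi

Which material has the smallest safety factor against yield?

Per material, after unit conversion:
  alloy steel: E = 209.7, α = 11.0, σ_y = 1020 → σ = 551 MPa, n = 1.85
  brass: E = 110.0, α = 19.1, σ_y = 175.8 → σ = 502 MPa, n = 0.350
  gray cast iron: E = 130.0, α = 11.1, σ_y = 187.5 → σ = 343 MPa, n = 0.546
  magnesium alloy: E = 43.37, α = 26.1, σ_y = 204.1 → σ = 271 MPa, n = 0.754
Smallest n: brass with n = 0.350.

brass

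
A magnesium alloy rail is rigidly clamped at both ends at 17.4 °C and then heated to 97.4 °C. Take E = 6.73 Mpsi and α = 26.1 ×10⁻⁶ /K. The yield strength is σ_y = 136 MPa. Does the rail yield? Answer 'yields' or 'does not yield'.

does not yield

E = 6.73 Mpsi = 46.40 GPa.
ΔT = 80.00 K. Constrained thermal stress σ = E·α·ΔT = 46.40×10³ MPa × 26.1×10⁻⁶ × 80.00 = 96.9 MPa (compressive).
Compare to σ_y = 136 MPa: σ < σ_y, so it does not yield.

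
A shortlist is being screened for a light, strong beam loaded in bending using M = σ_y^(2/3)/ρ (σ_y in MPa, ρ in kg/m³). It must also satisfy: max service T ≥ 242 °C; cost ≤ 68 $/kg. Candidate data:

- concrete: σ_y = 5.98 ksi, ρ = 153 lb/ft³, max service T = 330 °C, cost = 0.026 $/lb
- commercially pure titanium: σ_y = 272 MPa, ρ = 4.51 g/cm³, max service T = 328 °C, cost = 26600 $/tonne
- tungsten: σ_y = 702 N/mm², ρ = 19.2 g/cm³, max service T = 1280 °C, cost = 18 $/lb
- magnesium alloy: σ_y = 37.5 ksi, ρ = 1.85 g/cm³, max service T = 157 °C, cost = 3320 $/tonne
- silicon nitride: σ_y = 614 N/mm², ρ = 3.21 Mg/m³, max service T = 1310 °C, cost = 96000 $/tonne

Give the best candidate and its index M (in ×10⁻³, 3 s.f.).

Screen on constraints: max service T ≥ 242 °C; cost ≤ 68 $/kg. Survivors: concrete, commercially pure titanium, tungsten.
Normalizing units and computing the index:
  concrete: σ_y = 41.23 MPa, ρ = 2451 kg/m³
  commercially pure titanium: σ_y = 272.0 MPa, ρ = 4510 kg/m³
  tungsten: σ_y = 702.0 MPa, ρ = 19200 kg/m³
  commercially pure titanium: M = 9.31×10⁻³
  concrete: M = 4.87×10⁻³
  tungsten: M = 4.11×10⁻³
Highest index: commercially pure titanium.

commercially pure titanium, M = 9.31×10⁻³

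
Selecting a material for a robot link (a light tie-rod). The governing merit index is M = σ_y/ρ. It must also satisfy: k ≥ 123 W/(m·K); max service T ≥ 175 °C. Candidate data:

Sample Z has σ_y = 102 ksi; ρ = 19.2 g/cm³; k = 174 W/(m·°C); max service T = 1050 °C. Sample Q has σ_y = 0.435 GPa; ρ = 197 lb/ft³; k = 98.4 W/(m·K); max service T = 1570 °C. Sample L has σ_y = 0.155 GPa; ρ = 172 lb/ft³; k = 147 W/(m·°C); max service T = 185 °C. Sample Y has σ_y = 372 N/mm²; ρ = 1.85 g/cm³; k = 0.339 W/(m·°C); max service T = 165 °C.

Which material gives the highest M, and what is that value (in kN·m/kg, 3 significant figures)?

sample L, M = 56.3 kN·m/kg

Screen on constraints: k ≥ 123 W/(m·K); max service T ≥ 175 °C. Survivors: sample Z, sample L.
Convert each candidate to consistent units, then evaluate M:
  sample Z: σ_y = 703.3 MPa, ρ = 19200 kg/m³
  sample L: σ_y = 155.0 MPa, ρ = 2755 kg/m³
  sample L: M = 56.3 kN·m/kg
  sample Z: M = 36.6 kN·m/kg
The maximum is for sample L.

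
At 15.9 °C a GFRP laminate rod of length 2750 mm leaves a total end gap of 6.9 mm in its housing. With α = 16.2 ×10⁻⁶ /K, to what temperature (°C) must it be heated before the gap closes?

171 °C

α·L₀·ΔT = 6.9 mm ⇒ ΔT = 6.9 / (16.2×10⁻⁶ × 2750.0) = 154.9 K.
T = 15.9 + 154.9 = 170.8 °C.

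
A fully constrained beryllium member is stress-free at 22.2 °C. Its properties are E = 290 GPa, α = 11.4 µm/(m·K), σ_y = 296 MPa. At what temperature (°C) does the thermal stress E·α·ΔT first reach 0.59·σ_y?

75.0 °C

E·α·ΔT = 174.6 MPa ⇒ ΔT = 174.6 / (290.0×10³ × 11.4×10⁻⁶) = 52.83 K.
T = 22.2 + 52.83 = 75.03 °C.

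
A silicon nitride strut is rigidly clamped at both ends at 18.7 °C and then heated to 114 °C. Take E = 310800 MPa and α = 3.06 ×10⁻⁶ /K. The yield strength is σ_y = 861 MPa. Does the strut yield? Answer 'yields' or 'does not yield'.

E = 310800 MPa = 310.8 GPa.
ΔT = 95.30 K. Constrained thermal stress σ = E·α·ΔT = 310.8×10³ MPa × 3.06×10⁻⁶ × 95.30 = 90.6 MPa (compressive).
Compare to σ_y = 861 MPa: σ < σ_y, so it does not yield.

does not yield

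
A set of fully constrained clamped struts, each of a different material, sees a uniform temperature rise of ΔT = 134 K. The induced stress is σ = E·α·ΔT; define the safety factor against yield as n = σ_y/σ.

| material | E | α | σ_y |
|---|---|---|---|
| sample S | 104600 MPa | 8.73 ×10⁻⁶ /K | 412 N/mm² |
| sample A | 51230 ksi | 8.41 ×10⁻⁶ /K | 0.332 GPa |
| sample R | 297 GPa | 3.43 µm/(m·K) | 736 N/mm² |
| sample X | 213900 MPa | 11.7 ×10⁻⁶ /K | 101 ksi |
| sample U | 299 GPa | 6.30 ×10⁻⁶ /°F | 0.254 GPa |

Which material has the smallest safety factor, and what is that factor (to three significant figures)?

sample U, n = 0.559

Converting E to GPa, α to ×10⁻⁶/K, σ_y to MPa, then σ and n for each:
  sample S: E = 104.6, α = 8.73, σ_y = 412.0 → σ = 122 MPa, n = 3.37
  sample A: E = 353.2, α = 8.41, σ_y = 332.0 → σ = 398 MPa, n = 0.834
  sample R: E = 297.0, α = 3.43, σ_y = 736.0 → σ = 137 MPa, n = 5.39
  sample X: E = 213.9, α = 11.7, σ_y = 696.4 → σ = 335 MPa, n = 2.08
  sample U: E = 299.0, α = 11.3, σ_y = 254.0 → σ = 454 MPa, n = 0.559
The minimum is sample U at n = 0.559.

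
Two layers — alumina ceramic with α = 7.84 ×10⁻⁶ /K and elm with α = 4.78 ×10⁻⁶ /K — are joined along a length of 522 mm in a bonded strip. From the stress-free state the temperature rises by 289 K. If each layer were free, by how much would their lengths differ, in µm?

462 µm

Δα = |7.84 − 4.78|×10⁻⁶/K = 3.06×10⁻⁶/K.
ΔL_mismatch = Δα·L·ΔT = 3.06×10⁻⁶ × 522.0 mm × 289.0 K = 462 µm.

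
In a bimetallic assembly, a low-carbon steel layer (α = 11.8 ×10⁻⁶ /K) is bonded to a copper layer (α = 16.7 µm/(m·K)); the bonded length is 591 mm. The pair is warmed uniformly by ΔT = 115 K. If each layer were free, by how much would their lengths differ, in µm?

Δα = |11.8 − 16.7|×10⁻⁶/K = 4.90×10⁻⁶/K.
ΔL_mismatch = Δα·L·ΔT = 4.90×10⁻⁶ × 591.0 mm × 115.0 K = 333 µm.

333 µm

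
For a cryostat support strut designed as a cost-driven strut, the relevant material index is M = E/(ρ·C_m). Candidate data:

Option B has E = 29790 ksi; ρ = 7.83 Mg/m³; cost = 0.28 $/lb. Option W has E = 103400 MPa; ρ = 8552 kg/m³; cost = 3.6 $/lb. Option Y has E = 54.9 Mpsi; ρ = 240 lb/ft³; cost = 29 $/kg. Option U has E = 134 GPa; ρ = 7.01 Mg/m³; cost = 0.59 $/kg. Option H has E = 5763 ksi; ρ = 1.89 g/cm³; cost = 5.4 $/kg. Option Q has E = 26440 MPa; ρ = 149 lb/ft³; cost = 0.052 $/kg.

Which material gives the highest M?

Normalizing units and computing the index:
  option B: E = 205.4 GPa, ρ = 7830 kg/m³, cost = 0.6173 $/kg
  option W: E = 103.4 GPa, ρ = 8552 kg/m³, cost = 7.937 $/kg
  option Y: E = 378.5 GPa, ρ = 3844 kg/m³, cost = 29.00 $/kg
  option U: E = 134.0 GPa, ρ = 7010 kg/m³, cost = 0.5900 $/kg
  option H: E = 39.73 GPa, ρ = 1890 kg/m³, cost = 5.400 $/kg
  option Q: E = 26.44 GPa, ρ = 2387 kg/m³, cost = 0.05200 $/kg
  option Q: M = 213 MN·m per $
  option B: M = 42.5 MN·m per $
  option U: M = 32.4 MN·m per $
  option H: M = 3.89 MN·m per $
  option Y: M = 3.40 MN·m per $
  option W: M = 1.52 MN·m per $
Option Q has the largest M.

option Q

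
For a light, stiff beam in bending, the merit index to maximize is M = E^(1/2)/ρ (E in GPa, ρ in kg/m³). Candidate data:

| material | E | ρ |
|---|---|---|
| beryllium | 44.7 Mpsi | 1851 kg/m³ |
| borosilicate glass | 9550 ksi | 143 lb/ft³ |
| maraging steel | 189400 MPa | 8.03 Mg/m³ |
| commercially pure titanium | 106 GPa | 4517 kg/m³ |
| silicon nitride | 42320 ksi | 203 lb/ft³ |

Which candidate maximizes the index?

Putting every candidate on a common basis:
  beryllium: E = 308.2 GPa, ρ = 1851 kg/m³
  borosilicate glass: E = 65.84 GPa, ρ = 2291 kg/m³
  maraging steel: E = 189.4 GPa, ρ = 8030 kg/m³
  commercially pure titanium: E = 106.0 GPa, ρ = 4517 kg/m³
  silicon nitride: E = 291.8 GPa, ρ = 3252 kg/m³
  beryllium: M = 9.48×10⁻³
  silicon nitride: M = 5.25×10⁻³
  borosilicate glass: M = 3.54×10⁻³
  commercially pure titanium: M = 2.28×10⁻³
  maraging steel: M = 1.71×10⁻³
Beryllium ranks first.

beryllium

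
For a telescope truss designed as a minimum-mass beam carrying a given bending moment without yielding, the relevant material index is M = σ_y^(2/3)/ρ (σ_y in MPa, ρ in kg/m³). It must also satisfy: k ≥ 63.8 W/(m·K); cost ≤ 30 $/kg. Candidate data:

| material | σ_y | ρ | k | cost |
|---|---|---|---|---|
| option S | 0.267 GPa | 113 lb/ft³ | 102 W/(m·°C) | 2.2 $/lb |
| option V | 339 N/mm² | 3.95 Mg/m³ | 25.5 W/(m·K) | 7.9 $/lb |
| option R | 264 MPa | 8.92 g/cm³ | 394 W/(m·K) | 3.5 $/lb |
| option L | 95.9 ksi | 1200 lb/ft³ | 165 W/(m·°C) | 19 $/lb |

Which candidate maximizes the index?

option S

Screen on constraints: k ≥ 63.8 W/(m·K); cost ≤ 30 $/kg. Survivors: option S, option R.
In SI units:
  option S: σ_y = 267.0 MPa, ρ = 1810 kg/m³
  option R: σ_y = 264.0 MPa, ρ = 8920 kg/m³
  option S: M = 22.9×10⁻³
  option R: M = 4.61×10⁻³
Option S has the largest M.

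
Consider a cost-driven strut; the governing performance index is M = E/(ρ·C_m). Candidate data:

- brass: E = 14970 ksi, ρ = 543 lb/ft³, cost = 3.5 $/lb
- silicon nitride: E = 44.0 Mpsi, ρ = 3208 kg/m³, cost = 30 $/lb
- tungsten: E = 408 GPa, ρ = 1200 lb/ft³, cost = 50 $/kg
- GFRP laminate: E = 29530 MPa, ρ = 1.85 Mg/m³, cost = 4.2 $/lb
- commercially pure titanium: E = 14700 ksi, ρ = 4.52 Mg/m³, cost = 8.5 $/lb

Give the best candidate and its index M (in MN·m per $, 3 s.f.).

After converting to SI:
  brass: E = 103.2 GPa, ρ = 8698 kg/m³, cost = 7.716 $/kg
  silicon nitride: E = 303.4 GPa, ρ = 3208 kg/m³, cost = 66.14 $/kg
  tungsten: E = 408.0 GPa, ρ = 19220 kg/m³, cost = 50.00 $/kg
  GFRP laminate: E = 29.53 GPa, ρ = 1850 kg/m³, cost = 9.259 $/kg
  commercially pure titanium: E = 101.4 GPa, ρ = 4520 kg/m³, cost = 18.74 $/kg
  GFRP laminate: M = 1.72 MN·m per $
  brass: M = 1.54 MN·m per $
  silicon nitride: M = 1.43 MN·m per $
  commercially pure titanium: M = 1.20 MN·m per $
  tungsten: M = 0.425 MN·m per $
GFRP laminate has the largest M.

GFRP laminate, M = 1.72 MN·m per $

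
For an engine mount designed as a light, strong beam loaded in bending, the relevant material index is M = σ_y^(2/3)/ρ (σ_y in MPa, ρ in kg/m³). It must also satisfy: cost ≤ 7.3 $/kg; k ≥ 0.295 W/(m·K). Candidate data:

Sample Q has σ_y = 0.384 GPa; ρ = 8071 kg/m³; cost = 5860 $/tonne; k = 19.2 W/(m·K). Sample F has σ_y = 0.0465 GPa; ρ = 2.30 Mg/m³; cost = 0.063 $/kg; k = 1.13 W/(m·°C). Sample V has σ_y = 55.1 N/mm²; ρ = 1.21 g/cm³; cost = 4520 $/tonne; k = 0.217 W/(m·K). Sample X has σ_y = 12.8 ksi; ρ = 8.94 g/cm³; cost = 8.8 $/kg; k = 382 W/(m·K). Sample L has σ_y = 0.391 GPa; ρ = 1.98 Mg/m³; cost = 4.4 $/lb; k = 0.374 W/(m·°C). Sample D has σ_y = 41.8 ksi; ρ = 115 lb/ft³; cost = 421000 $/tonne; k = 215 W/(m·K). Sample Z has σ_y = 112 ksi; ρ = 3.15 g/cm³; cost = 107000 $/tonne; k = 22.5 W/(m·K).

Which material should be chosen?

Screen on constraints: cost ≤ 7.3 $/kg; k ≥ 0.295 W/(m·K). Survivors: sample Q, sample F.
Putting every candidate on a common basis:
  sample Q: σ_y = 384.0 MPa, ρ = 8071 kg/m³
  sample F: σ_y = 46.50 MPa, ρ = 2300 kg/m³
  sample Q: M = 6.55×10⁻³
  sample F: M = 5.62×10⁻³
The maximum is for sample Q.

sample Q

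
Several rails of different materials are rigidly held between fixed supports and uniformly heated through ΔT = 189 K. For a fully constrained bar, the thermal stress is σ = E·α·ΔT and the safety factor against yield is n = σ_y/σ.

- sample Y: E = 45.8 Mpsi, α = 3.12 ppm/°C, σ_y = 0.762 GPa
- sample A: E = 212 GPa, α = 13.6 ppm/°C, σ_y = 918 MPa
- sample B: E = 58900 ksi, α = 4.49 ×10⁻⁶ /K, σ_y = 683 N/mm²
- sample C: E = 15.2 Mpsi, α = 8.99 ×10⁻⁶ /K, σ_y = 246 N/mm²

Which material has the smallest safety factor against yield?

sample C

In consistent units (E in GPa, α in ×10⁻⁶/K, σ_y in MPa):
  sample Y: E = 315.8, α = 3.12, σ_y = 762.0 → σ = 186 MPa, n = 4.09
  sample A: E = 212.0, α = 13.6, σ_y = 918.0 → σ = 545 MPa, n = 1.68
  sample B: E = 406.1, α = 4.49, σ_y = 683.0 → σ = 345 MPa, n = 1.98
  sample C: E = 104.8, α = 8.99, σ_y = 246.0 → σ = 178 MPa, n = 1.38
Smallest n: sample C with n = 1.38.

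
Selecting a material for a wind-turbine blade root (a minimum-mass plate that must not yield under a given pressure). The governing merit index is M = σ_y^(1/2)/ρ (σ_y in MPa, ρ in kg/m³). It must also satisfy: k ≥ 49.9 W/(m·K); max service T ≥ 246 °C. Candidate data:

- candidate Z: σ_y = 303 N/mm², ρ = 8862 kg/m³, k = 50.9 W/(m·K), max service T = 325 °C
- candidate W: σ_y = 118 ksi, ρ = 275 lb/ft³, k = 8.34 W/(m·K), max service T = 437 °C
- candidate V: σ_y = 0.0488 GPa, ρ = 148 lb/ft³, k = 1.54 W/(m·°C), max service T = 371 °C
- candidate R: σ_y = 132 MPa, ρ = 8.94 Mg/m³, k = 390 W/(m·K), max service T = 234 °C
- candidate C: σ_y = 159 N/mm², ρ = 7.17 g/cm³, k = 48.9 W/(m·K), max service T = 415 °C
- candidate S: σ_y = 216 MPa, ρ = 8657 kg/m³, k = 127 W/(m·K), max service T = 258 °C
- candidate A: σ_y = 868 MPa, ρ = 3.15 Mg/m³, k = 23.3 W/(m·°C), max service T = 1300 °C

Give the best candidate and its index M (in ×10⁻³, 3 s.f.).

Screen on constraints: k ≥ 49.9 W/(m·K); max service T ≥ 246 °C. Survivors: candidate Z, candidate S.
After converting to SI:
  candidate Z: σ_y = 303.0 MPa, ρ = 8862 kg/m³
  candidate S: σ_y = 216.0 MPa, ρ = 8657 kg/m³
  candidate Z: M = 1.96×10⁻³
  candidate S: M = 1.70×10⁻³
Candidate Z has the largest M.

candidate Z, M = 1.96×10⁻³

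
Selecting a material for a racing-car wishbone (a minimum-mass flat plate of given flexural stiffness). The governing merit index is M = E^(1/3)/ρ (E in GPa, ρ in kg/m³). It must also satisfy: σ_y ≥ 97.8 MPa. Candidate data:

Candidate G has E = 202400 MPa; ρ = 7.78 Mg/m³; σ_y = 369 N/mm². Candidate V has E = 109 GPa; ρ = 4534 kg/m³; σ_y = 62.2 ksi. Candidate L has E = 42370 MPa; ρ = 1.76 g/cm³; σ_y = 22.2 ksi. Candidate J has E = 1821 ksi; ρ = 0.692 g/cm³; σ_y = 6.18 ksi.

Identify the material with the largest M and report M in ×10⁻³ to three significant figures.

candidate L, M = 1.98×10⁻³

Screen on constraints: σ_y ≥ 97.8 MPa. Survivors: candidate G, candidate V, candidate L.
Normalizing units and computing the index:
  candidate G: E = 202.4 GPa, ρ = 7780 kg/m³
  candidate V: E = 109.0 GPa, ρ = 4534 kg/m³
  candidate L: E = 42.37 GPa, ρ = 1760 kg/m³
  candidate L: M = 1.98×10⁻³
  candidate V: M = 1.05×10⁻³
  candidate G: M = 0.755×10⁻³
The maximum is for candidate L.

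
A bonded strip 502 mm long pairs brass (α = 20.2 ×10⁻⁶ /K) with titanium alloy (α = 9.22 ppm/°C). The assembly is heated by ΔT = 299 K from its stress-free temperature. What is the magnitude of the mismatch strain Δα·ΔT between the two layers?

Δα = |20.2 − 9.22|×10⁻⁶/K = 11.0×10⁻⁶/K.
Mismatch strain = Δα·ΔT = 11.0×10⁻⁶ × 299.0 = 3.28×10⁻³.

3.28×10⁻³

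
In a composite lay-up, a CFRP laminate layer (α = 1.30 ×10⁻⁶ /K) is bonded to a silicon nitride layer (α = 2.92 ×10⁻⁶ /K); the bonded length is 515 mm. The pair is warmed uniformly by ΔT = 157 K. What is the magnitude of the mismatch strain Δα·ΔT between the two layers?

Δα = |1.30 − 2.92|×10⁻⁶/K = 1.62×10⁻⁶/K.
Mismatch strain = Δα·ΔT = 1.62×10⁻⁶ × 157.0 = 2.54×10⁻⁴.

2.54×10⁻⁴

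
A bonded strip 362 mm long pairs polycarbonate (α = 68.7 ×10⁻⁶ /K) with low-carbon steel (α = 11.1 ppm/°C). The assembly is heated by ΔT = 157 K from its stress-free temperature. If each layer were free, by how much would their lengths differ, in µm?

Δα = |68.7 − 11.1|×10⁻⁶/K = 57.6×10⁻⁶/K.
ΔL_mismatch = Δα·L·ΔT = 57.6×10⁻⁶ × 362.0 mm × 157.0 K = 3270 µm.

3270 µm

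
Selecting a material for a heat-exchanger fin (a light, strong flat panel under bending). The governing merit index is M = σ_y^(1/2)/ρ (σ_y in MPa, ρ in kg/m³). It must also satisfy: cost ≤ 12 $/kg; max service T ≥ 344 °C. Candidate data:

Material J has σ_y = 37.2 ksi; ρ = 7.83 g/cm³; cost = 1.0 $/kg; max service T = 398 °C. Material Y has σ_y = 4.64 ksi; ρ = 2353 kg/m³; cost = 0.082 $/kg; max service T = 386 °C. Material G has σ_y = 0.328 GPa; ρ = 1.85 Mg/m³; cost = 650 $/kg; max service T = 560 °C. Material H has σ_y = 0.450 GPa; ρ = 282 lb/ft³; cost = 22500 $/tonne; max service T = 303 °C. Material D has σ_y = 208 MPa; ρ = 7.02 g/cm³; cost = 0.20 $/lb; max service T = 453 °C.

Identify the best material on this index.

material Y

Screen on constraints: cost ≤ 12 $/kg; max service T ≥ 344 °C. Survivors: material J, material Y, material D.
Putting every candidate on a common basis:
  material J: σ_y = 256.5 MPa, ρ = 7830 kg/m³
  material Y: σ_y = 31.99 MPa, ρ = 2353 kg/m³
  material D: σ_y = 208.0 MPa, ρ = 7020 kg/m³
  material Y: M = 2.40×10⁻³
  material D: M = 2.05×10⁻³
  material J: M = 2.05×10⁻³
Highest index: material Y.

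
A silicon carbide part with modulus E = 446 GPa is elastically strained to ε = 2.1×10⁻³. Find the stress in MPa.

937 MPa

σ = E·ε = 446000 MPa × 2.1×10⁻³ = 937 MPa.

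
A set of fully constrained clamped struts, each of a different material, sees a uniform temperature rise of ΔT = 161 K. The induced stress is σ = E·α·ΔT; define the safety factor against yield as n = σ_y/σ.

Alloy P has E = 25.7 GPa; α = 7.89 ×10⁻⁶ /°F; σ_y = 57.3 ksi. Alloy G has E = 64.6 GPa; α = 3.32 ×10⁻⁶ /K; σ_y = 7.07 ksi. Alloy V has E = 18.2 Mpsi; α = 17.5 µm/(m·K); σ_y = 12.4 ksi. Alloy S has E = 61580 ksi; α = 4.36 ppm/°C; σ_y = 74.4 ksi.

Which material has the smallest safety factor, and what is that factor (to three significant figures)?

Per material, after unit conversion:
  alloy P: E = 25.70, α = 14.2, σ_y = 395.1 → σ = 58.8 MPa, n = 6.72
  alloy G: E = 64.60, α = 3.32, σ_y = 48.75 → σ = 34.5 MPa, n = 1.41
  alloy V: E = 125.5, α = 17.5, σ_y = 85.50 → σ = 354 MPa, n = 0.242
  alloy S: E = 424.6, α = 4.36, σ_y = 513.0 → σ = 298 MPa, n = 1.72
The minimum is alloy V at n = 0.242.

alloy V, n = 0.242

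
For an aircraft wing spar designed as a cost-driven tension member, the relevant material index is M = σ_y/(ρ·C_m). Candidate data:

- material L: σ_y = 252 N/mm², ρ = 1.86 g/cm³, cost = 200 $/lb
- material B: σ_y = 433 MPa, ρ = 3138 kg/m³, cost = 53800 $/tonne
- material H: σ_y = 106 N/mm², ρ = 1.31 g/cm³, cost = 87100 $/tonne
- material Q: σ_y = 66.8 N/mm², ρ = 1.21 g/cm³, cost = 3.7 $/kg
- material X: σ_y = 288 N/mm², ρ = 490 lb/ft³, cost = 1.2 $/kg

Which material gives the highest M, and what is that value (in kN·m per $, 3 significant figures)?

material X, M = 30.6 kN·m per $

Putting every candidate on a common basis:
  material L: σ_y = 252.0 MPa, ρ = 1860 kg/m³, cost = 440.9 $/kg
  material B: σ_y = 433.0 MPa, ρ = 3138 kg/m³, cost = 53.80 $/kg
  material H: σ_y = 106.0 MPa, ρ = 1310 kg/m³, cost = 87.10 $/kg
  material Q: σ_y = 66.80 MPa, ρ = 1210 kg/m³, cost = 3.700 $/kg
  material X: σ_y = 288.0 MPa, ρ = 7849 kg/m³, cost = 1.200 $/kg
  material X: M = 30.6 kN·m per $
  material Q: M = 14.9 kN·m per $
  material B: M = 2.56 kN·m per $
  material H: M = 0.929 kN·m per $
  material L: M = 0.307 kN·m per $
Material X has the largest M.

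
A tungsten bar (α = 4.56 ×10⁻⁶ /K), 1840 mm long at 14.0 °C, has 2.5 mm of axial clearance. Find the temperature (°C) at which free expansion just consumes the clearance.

312 °C

α·L₀·ΔT = 2.5 mm ⇒ ΔT = 2.5 / (4.56×10⁻⁶ × 1840.0) = 298.0 K.
T = 14.0 + 298.0 = 312.0 °C.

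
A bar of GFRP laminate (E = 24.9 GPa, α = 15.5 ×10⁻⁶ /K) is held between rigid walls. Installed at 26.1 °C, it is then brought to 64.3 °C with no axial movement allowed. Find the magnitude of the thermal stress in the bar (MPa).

ΔT = 38.20 K. Constrained thermal stress σ = E·α·ΔT = 24.90×10³ MPa × 15.5×10⁻⁶ × 38.20 = 14.7 MPa (compressive).

14.7 MPa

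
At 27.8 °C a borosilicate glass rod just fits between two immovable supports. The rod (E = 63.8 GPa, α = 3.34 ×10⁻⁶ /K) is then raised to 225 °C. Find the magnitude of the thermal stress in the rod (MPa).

42.0 MPa

ΔT = 197.2 K. Constrained thermal stress σ = E·α·ΔT = 63.80×10³ MPa × 3.34×10⁻⁶ × 197.2 = 42.0 MPa (compressive).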